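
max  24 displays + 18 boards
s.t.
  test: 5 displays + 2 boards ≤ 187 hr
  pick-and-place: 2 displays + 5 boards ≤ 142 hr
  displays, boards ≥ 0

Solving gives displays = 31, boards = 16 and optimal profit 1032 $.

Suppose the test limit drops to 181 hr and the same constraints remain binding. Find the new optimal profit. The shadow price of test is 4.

Δb = -6, so new z* = 1032 + (4)·(-6) = 1032 − 24 = 1008.

1008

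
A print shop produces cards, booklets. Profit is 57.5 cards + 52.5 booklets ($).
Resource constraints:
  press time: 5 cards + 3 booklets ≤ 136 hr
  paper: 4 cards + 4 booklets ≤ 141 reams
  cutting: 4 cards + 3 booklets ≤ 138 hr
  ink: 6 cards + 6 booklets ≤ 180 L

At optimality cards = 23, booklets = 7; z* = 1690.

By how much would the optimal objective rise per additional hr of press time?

At the optimum: press time uses 136 of 136 (binding); paper uses 120 of 141 (slack = 21); cutting uses 113 of 138 (slack = 25); ink uses 180 of 180 (binding).
Since paper, cutting are not tight, their duals are 0.
Dual feasibility on the basic columns requires 5·y_press time + 6·y_ink = 57.5, 3·y_press time + 6·y_ink = 52.5.
Solving: y_press time = 2.5, y_ink = 7.5.
Shadow price of press time = 2.5.

2.5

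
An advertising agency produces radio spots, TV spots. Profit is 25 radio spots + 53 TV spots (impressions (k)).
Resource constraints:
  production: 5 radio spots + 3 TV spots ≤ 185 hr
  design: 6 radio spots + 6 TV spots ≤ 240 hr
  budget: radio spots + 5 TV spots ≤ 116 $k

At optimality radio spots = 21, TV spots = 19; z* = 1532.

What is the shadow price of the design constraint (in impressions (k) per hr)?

3

Check each constraint at x*: production 162/185 (slack 23); design 240/240 (tight); budget 116/116 (tight).
By complementary slackness, y = 0 for the non-binding constraint.
Dual feasibility on the basic columns requires 6·y_design + 1·y_budget = 25, 6·y_design + 5·y_budget = 53.
→ y_design = 3 and y_budget = 7.
Shadow price of design = 3.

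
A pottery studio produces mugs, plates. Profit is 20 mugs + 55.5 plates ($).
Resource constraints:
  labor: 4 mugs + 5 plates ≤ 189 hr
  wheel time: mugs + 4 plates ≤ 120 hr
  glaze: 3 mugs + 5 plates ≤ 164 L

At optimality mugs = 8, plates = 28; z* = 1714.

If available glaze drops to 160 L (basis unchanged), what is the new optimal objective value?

Binding: wheel time and glaze. Non-binding: labor (17 unused).
Since labor is not tight, its dual is 0.
Dual feasibility on the basic columns requires 1·y_wheel time + 3·y_glaze = 20, 4·y_wheel time + 5·y_glaze = 55.5.
Solving: y_wheel time = 9.5, y_glaze = 3.5.
Δz = y_glaze·Δb = 3.5 × (-4) = -14, so new z* = 1714 − 14 = 1700.

1700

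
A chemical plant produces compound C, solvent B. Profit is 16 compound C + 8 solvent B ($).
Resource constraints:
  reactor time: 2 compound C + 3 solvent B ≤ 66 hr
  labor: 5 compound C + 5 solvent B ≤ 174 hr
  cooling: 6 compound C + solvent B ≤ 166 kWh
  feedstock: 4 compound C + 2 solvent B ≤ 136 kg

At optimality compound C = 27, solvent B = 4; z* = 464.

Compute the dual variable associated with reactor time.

2

Binding: reactor time and cooling. Non-binding: labor (19 unused), feedstock (20 unused).
By complementary slackness, y = 0 for the non-binding constraints.
From A_Bᵀ y = c: 2·y_reactor time + 6·y_cooling = 16; 3·y_reactor time + 1·y_cooling = 8.
Solving: y_reactor time = 2, y_cooling = 2.
Shadow price of reactor time = 2.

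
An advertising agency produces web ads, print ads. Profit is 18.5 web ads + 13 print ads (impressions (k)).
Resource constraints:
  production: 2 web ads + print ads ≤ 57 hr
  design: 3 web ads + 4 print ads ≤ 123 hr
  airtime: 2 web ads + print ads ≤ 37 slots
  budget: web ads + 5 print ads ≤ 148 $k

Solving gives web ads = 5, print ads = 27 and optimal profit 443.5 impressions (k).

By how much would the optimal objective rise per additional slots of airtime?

7

Binding: design and airtime. Non-binding: production (20 unused), budget (8 unused).
Since production, budget are not tight, their duals are 0.
From A_Bᵀ y = c: 3·y_design + 2·y_airtime = 18.5; 4·y_design + 1·y_airtime = 13.
→ y_design = 1.5 and y_airtime = 7.
Shadow price of airtime = 7.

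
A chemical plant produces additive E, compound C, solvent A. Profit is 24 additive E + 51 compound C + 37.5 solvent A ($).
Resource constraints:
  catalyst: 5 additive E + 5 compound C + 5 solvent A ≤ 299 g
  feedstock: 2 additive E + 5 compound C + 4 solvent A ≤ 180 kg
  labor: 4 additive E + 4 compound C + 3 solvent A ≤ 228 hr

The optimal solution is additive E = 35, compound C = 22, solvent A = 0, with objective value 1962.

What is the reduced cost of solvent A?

-3

Binding: feedstock and labor. Non-binding: catalyst (14 unused).
By complementary slackness, y = 0 for the non-binding constraint.
From A_Bᵀ y = c: 2·y_feedstock + 4·y_labor = 24; 5·y_feedstock + 4·y_labor = 51.
This yields shadow prices y_feedstock = 9, y_labor = 1.5.
Reduced cost of solvent A: c₃ − yᵀa₃ = 37.5 − (9·4 + 1.5·3) = 37.5 − 40.5 = -3.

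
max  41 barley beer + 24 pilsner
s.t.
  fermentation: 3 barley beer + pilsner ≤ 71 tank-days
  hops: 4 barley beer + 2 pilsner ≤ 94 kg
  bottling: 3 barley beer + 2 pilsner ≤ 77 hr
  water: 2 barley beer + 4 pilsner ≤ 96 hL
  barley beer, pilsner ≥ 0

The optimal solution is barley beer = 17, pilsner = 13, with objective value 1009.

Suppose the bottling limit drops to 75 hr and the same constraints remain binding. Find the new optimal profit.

Binding: hops and bottling. Non-binding: fermentation (7 unused), water (10 unused).
By complementary slackness, y = 0 for the non-binding constraints.
From A_Bᵀ y = c: 4·y_hops + 3·y_bottling = 41; 2·y_hops + 2·y_bottling = 24.
Solving: y_hops = 5, y_bottling = 7.
Δz = y_bottling·Δb = 7 × (-2) = -14, so new z* = 1009 − 14 = 995.

995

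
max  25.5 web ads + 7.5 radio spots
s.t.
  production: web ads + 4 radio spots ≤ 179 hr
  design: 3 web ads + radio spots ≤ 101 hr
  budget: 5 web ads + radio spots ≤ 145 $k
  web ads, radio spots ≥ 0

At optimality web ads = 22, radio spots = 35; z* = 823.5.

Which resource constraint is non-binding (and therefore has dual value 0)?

production: 162/179 (slack 17)
design: 101/101 (binding)
budget: 145/145 (binding)
By complementary slackness, a constraint with positive slack has shadow price 0 → production.

production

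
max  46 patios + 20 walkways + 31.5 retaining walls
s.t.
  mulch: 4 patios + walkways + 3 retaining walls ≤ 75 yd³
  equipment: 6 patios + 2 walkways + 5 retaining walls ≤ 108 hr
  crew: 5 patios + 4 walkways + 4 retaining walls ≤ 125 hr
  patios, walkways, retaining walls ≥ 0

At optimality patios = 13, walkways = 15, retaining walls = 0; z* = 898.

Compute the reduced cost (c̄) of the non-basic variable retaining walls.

At the optimum: mulch uses 67 of 75 (slack = 8); equipment uses 108 of 108 (binding); crew uses 125 of 125 (binding).
By complementary slackness, y = 0 for the non-binding constraint.
From A_Bᵀ y = c: 6·y_equipment + 5·y_crew = 46; 2·y_equipment + 4·y_crew = 20.
Solving: y_equipment = 6, y_crew = 2.
Reduced cost of retaining walls: c₃ − yᵀa₃ = 31.5 − (6·5 + 2·4) = 31.5 − 38 = -6.5.

-6.5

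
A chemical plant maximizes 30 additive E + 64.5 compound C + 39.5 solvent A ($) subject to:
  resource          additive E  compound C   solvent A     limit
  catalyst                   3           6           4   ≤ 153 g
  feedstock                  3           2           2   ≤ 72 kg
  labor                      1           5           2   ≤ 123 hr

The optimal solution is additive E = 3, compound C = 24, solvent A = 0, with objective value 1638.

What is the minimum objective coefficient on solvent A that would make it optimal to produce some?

At the optimum: catalyst uses 153 of 153 (binding); feedstock uses 57 of 72 (slack = 15); labor uses 123 of 123 (binding).
Since feedstock is not tight, its dual is 0.
Dual feasibility on the basic columns requires 3·y_catalyst + 1·y_labor = 30, 6·y_catalyst + 5·y_labor = 64.5.
Solving: y_catalyst = 9.5, y_labor = 1.5.
solvent A enters the basis when its profit ≥ yᵀa₃ = 9.5·4 + 1.5·2 = 41.

41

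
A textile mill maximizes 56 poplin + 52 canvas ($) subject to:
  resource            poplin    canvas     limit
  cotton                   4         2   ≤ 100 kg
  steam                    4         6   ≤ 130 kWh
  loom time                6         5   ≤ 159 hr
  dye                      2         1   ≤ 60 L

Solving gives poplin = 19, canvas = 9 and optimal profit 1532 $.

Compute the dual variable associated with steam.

Binding: steam and loom time. Non-binding: cotton (6 unused), dye (13 unused).
By complementary slackness, y = 0 for the non-binding constraints.
From A_Bᵀ y = c: 4·y_steam + 6·y_loom time = 56; 6·y_steam + 5·y_loom time = 52.
Solving: y_steam = 2, y_loom time = 8.
Shadow price of steam = 2.

2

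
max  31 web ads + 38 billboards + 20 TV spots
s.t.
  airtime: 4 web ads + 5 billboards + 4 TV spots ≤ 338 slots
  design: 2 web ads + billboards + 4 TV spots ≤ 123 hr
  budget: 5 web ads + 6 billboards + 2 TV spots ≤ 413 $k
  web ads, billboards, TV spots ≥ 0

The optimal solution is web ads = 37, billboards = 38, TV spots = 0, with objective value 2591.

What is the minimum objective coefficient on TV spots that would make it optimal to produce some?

Check each constraint at x*: airtime 338/338 (tight); design 112/123 (slack 11); budget 413/413 (tight).
Slack constraints have shadow price 0 (complementary slackness).
Dual feasibility on the basic columns requires 4·y_airtime + 5·y_budget = 31, 5·y_airtime + 6·y_budget = 38.
→ y_airtime = 4 and y_budget = 3.
TV spots enters the basis when its profit ≥ yᵀa₃ = 4·4 + 3·2 = 22.

22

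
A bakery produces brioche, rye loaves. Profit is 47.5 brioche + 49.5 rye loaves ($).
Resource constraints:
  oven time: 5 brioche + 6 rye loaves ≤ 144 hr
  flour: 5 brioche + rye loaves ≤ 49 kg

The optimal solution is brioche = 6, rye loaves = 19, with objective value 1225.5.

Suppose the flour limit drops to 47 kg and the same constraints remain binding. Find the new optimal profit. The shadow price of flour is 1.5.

1222.5

Δb = -2, so new z* = 1225.5 + (1.5)·(-2) = 1225.5 − 3 = 1222.5.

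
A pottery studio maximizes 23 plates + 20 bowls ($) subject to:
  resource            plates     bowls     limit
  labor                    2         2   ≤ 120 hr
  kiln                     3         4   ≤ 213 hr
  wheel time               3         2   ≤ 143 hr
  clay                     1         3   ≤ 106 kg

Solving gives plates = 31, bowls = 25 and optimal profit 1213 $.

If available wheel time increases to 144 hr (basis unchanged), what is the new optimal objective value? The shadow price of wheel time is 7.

1220

Δb = 1, so new z* = 1213 + (7)·(1) = 1213 + 7 = 1220.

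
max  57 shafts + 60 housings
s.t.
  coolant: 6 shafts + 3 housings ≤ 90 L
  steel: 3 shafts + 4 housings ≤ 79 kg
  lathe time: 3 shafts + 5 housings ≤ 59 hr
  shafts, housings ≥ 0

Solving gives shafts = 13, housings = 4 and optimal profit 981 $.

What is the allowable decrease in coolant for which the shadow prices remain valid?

Binding constraints: coolant, lathe time. The basis is B = [[6,3],[3,5]] with det 21.
Per unit decrease in coolant, x* moves by d = (-0.2381, 0.1429).
The basis stays optimal until shafts reaches 0; allowable decrease = 54.6 L.

54.6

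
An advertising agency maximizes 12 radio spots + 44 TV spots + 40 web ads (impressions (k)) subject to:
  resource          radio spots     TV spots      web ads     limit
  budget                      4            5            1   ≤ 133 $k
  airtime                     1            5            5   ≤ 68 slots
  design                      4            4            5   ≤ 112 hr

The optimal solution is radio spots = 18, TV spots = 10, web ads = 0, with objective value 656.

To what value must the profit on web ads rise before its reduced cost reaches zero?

Binding: airtime and design. Non-binding: budget (11 unused).
Since budget is not tight, its dual is 0.
Dual feasibility on the basic columns requires 1·y_airtime + 4·y_design = 12, 5·y_airtime + 4·y_design = 44.
→ y_airtime = 8 and y_design = 1.
web ads enters the basis when its profit ≥ yᵀa₃ = 8·5 + 1·5 = 45.

45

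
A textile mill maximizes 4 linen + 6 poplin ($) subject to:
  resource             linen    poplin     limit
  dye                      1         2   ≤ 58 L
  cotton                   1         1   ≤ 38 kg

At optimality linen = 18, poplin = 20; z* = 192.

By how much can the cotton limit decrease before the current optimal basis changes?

Binding constraints: dye, cotton. The basis is B = [[1,2],[1,1]] with det -1.
Per unit decrease in cotton, x* moves by d = (-2, 1).
The basis stays optimal until linen reaches 0; allowable decrease = 9 kg.

9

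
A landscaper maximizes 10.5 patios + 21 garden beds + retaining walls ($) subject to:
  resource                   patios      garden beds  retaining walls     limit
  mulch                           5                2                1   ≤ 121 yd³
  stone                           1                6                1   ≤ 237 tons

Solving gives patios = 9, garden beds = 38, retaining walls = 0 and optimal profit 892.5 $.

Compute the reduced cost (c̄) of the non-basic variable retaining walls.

-3.5

Check each constraint at x*: mulch 121/121 (tight); stone 237/237 (tight).
The binding rows give the dual system: 5·y_mulch + 1·y_stone = 10.5 and 2·y_mulch + 6·y_stone = 21.
Solving: y_mulch = 1.5, y_stone = 3.
Reduced cost of retaining walls: c₃ − yᵀa₃ = 1 − (1.5·1 + 3·1) = 1 − 4.5 = -3.5.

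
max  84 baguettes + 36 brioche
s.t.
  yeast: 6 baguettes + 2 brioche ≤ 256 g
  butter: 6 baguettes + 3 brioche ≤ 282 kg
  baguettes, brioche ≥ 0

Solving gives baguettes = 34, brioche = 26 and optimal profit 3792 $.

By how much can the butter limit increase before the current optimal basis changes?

Binding constraints: yeast, butter. The basis is B = [[6,2],[6,3]] with det 6.
Per unit increase in butter, x* moves by d = (-0.3333, 1).
The basis stays optimal until baguettes reaches 0; allowable increase = 102 kg.

102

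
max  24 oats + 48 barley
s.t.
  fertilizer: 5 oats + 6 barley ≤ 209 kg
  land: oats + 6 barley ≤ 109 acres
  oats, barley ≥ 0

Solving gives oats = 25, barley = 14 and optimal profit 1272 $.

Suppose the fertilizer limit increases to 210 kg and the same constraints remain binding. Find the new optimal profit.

Both fertilizer and land are binding at x*.
The binding rows give the dual system: 5·y_fertilizer + 1·y_land = 24 and 6·y_fertilizer + 6·y_land = 48.
Solving: y_fertilizer = 4, y_land = 4.
Δz = y_fertilizer·Δb = 4 × (1) = 4, so new z* = 1272 + 4 = 1276.

1276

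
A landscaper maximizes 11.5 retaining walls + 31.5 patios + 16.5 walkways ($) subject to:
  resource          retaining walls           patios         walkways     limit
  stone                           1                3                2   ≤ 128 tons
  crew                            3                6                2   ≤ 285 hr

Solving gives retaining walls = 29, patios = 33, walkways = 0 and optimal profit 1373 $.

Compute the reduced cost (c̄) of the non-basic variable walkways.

-2.5

Check each constraint at x*: stone 128/128 (tight); crew 285/285 (tight).
Dual feasibility on the basic columns requires 1·y_stone + 3·y_crew = 11.5, 3·y_stone + 6·y_crew = 31.5.
Solving: y_stone = 8.5, y_crew = 1.
Reduced cost of walkways: c₃ − yᵀa₃ = 16.5 − (8.5·2 + 1·2) = 16.5 − 19 = -2.5.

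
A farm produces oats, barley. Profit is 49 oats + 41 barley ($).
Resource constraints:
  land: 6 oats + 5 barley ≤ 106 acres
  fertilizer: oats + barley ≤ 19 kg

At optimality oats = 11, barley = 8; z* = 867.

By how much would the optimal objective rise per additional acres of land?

8

Check each constraint at x*: land 106/106 (tight); fertilizer 19/19 (tight).
The binding rows give the dual system: 6·y_land + 1·y_fertilizer = 49 and 5·y_land + 1·y_fertilizer = 41.
→ y_land = 8 and y_fertilizer = 1.
Shadow price of land = 8.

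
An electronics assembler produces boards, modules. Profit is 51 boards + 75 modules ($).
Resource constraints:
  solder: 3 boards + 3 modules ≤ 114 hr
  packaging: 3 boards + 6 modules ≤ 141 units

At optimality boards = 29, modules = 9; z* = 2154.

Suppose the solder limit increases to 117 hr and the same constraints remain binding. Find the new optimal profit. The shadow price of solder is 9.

Δb = 3, so new z* = 2154 + (9)·(3) = 2154 + 27 = 2181.

2181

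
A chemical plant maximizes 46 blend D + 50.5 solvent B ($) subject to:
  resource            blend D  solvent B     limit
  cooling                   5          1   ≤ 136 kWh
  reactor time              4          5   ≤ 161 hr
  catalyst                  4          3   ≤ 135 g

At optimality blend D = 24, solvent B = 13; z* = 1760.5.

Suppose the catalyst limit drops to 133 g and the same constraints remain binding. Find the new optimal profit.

Binding: reactor time and catalyst. Non-binding: cooling (3 unused).
Since cooling is not tight, its dual is 0.
From A_Bᵀ y = c: 4·y_reactor time + 4·y_catalyst = 46; 5·y_reactor time + 3·y_catalyst = 50.5.
Solving: y_reactor time = 8, y_catalyst = 3.5.
Δz = y_catalyst·Δb = 3.5 × (-2) = -7, so new z* = 1760.5 − 7 = 1753.5.

1753.5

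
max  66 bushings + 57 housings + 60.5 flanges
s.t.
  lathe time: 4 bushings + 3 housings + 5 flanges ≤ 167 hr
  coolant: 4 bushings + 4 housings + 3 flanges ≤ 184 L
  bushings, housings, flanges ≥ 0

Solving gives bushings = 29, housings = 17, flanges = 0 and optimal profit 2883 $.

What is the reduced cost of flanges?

At the optimum: lathe time uses 167 of 167 (binding); coolant uses 184 of 184 (binding).
Dual feasibility on the basic columns requires 4·y_lathe time + 4·y_coolant = 66, 3·y_lathe time + 4·y_coolant = 57.
→ y_lathe time = 9 and y_coolant = 7.5.
Reduced cost of flanges: c₃ − yᵀa₃ = 60.5 − (9·5 + 7.5·3) = 60.5 − 67.5 = -7.

-7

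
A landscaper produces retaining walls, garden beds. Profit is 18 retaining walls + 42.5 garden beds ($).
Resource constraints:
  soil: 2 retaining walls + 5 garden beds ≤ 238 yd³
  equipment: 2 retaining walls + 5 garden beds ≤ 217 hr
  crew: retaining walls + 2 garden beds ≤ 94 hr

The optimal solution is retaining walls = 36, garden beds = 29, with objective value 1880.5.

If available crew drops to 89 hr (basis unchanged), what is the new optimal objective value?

1855.5

Binding: equipment and crew. Non-binding: soil (21 unused).
Slack constraints have shadow price 0 (complementary slackness).
The binding rows give the dual system: 2·y_equipment + 1·y_crew = 18 and 5·y_equipment + 2·y_crew = 42.5.
This yields shadow prices y_equipment = 6.5, y_crew = 5.
Δz = y_crew·Δb = 5 × (-5) = -25, so new z* = 1880.5 − 25 = 1855.5.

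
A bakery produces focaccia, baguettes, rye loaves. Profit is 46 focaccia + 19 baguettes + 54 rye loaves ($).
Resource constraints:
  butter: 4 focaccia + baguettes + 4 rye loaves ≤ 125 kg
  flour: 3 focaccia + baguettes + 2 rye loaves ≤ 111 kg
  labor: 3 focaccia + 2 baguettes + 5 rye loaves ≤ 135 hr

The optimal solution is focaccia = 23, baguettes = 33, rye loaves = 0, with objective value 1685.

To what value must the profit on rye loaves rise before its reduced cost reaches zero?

At the optimum: butter uses 125 of 125 (binding); flour uses 102 of 111 (slack = 9); labor uses 135 of 135 (binding).
By complementary slackness, y = 0 for the non-binding constraint.
From A_Bᵀ y = c: 4·y_butter + 3·y_labor = 46; 1·y_butter + 2·y_labor = 19.
Solving: y_butter = 7, y_labor = 6.
rye loaves enters the basis when its profit ≥ yᵀa₃ = 7·4 + 6·5 = 58.

58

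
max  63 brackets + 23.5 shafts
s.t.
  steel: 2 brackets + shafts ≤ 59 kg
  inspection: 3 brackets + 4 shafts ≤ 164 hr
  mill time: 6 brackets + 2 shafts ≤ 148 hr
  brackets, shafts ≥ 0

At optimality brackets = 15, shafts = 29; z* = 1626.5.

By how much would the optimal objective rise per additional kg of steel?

7.5

Check each constraint at x*: steel 59/59 (tight); inspection 161/164 (slack 3); mill time 148/148 (tight).
Since inspection is not tight, its dual is 0.
The binding rows give the dual system: 2·y_steel + 6·y_mill time = 63 and 1·y_steel + 2·y_mill time = 23.5.
Solving: y_steel = 7.5, y_mill time = 8.
Shadow price of steel = 7.5.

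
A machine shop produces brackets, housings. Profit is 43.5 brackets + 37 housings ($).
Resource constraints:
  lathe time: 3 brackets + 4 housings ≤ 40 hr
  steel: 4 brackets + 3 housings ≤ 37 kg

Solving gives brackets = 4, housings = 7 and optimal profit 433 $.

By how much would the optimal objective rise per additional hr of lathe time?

Check each constraint at x*: lathe time 40/40 (tight); steel 37/37 (tight).
Dual feasibility on the basic columns requires 3·y_lathe time + 4·y_steel = 43.5, 4·y_lathe time + 3·y_steel = 37.
Solving: y_lathe time = 2.5, y_steel = 9.
Shadow price of lathe time = 2.5.

2.5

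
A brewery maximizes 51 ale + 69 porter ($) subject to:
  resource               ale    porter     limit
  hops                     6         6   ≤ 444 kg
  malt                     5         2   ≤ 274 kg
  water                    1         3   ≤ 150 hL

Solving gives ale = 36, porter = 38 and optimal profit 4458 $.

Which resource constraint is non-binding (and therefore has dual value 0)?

malt

hops: 444/444 (binding)
malt: 256/274 (slack 18)
water: 150/150 (binding)
By complementary slackness, a constraint with positive slack has shadow price 0 → malt.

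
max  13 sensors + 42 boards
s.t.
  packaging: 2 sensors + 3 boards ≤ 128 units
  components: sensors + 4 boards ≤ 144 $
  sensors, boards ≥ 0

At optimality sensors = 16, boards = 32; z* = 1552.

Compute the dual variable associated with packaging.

2

Both packaging and components are binding at x*.
From A_Bᵀ y = c: 2·y_packaging + 1·y_components = 13; 3·y_packaging + 4·y_components = 42.
This yields shadow prices y_packaging = 2, y_components = 9.
Shadow price of packaging = 2.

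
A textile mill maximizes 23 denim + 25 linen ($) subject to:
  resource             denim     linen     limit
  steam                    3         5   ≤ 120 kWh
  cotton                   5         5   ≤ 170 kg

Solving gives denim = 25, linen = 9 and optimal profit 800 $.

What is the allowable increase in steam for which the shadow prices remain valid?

50

Binding constraints: steam, cotton. The basis is B = [[3,5],[5,5]] with det -10.
Per unit increase in steam, x* moves by d = (-0.5, 0.5).
The basis stays optimal until denim reaches 0; allowable increase = 50 kWh.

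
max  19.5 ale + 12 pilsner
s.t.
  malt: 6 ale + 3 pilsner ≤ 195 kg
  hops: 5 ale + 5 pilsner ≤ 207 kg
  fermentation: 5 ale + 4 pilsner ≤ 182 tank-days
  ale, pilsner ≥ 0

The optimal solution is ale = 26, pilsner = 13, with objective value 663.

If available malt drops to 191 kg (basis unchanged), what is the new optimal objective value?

Check each constraint at x*: malt 195/195 (tight); hops 195/207 (slack 12); fermentation 182/182 (tight).
Since hops is not tight, its dual is 0.
From A_Bᵀ y = c: 6·y_malt + 5·y_fermentation = 19.5; 3·y_malt + 4·y_fermentation = 12.
Solving: y_malt = 2, y_fermentation = 1.5.
Δz = y_malt·Δb = 2 × (-4) = -8, so new z* = 663 − 8 = 655.

655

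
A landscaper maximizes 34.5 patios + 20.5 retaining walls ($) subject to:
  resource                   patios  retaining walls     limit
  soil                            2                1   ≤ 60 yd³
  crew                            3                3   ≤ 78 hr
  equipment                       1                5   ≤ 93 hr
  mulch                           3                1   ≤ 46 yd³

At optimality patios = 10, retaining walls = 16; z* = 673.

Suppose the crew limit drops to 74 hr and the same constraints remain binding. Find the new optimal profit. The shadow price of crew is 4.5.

655

Δb = -4, so new z* = 673 + (4.5)·(-4) = 673 − 18 = 655.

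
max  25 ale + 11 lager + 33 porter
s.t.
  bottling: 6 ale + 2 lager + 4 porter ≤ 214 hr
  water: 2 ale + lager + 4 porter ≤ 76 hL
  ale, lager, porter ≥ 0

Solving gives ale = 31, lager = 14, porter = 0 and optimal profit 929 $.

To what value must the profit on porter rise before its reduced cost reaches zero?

Both bottling and water are binding at x*.
The binding rows give the dual system: 6·y_bottling + 2·y_water = 25 and 2·y_bottling + 1·y_water = 11.
This yields shadow prices y_bottling = 1.5, y_water = 8.
porter enters the basis when its profit ≥ yᵀa₃ = 1.5·4 + 8·4 = 38.

38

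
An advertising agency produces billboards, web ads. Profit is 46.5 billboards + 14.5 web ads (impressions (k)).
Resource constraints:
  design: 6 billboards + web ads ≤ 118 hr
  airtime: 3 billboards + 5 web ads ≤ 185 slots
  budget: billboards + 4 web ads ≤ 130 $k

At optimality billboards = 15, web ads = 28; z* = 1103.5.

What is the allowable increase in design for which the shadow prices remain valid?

252

Binding constraints: design, airtime. The basis is B = [[6,1],[3,5]] with det 27.
Per unit increase in design, x* moves by d = (0.1852, -0.1111).
The basis stays optimal until web ads reaches 0; allowable increase = 252 hr.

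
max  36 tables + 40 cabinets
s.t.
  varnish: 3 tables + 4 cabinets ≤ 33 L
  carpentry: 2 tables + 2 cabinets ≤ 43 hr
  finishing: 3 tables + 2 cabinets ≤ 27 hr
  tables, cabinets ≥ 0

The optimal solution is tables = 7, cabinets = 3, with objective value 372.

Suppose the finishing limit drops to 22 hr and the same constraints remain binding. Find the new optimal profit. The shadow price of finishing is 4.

Δb = -5, so new z* = 372 + (4)·(-5) = 372 − 20 = 352.

352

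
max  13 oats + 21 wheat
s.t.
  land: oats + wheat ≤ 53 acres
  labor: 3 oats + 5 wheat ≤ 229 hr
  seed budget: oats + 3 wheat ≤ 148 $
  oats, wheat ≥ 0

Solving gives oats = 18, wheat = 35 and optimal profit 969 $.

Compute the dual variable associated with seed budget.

0

Check each constraint at x*: land 53/53 (tight); labor 229/229 (tight); seed budget 123/148 (slack 25).
Slack constraints have shadow price 0 (complementary slackness).
Dual feasibility on the basic columns requires 1·y_land + 3·y_labor = 13, 1·y_land + 5·y_labor = 21.
→ y_land = 1 and y_labor = 4.
Shadow price of seed budget = 0.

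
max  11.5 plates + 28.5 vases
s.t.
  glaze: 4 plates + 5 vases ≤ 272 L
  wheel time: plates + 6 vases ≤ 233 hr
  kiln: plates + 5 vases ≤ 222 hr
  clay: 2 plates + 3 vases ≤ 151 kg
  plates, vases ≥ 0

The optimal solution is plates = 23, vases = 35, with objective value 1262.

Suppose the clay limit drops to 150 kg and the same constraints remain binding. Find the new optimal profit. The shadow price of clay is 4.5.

1257.5

Δb = -1, so new z* = 1262 + (4.5)·(-1) = 1262 − 4.5 = 1257.5.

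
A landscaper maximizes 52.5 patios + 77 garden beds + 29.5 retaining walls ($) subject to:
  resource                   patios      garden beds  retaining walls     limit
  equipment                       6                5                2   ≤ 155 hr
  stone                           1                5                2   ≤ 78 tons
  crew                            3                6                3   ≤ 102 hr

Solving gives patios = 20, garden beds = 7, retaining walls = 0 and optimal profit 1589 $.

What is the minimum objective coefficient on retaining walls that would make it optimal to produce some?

At the optimum: equipment uses 155 of 155 (binding); stone uses 55 of 78 (slack = 23); crew uses 102 of 102 (binding).
Since stone is not tight, its dual is 0.
The binding rows give the dual system: 6·y_equipment + 3·y_crew = 52.5 and 5·y_equipment + 6·y_crew = 77.
→ y_equipment = 4 and y_crew = 9.5.
retaining walls enters the basis when its profit ≥ yᵀa₃ = 4·2 + 9.5·3 = 36.5.

36.5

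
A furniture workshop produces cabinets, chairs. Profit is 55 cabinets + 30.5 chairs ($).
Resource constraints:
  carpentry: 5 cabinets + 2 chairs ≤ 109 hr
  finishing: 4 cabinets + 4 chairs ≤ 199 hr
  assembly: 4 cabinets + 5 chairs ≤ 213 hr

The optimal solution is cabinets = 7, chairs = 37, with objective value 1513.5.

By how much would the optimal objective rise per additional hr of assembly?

Check each constraint at x*: carpentry 109/109 (tight); finishing 176/199 (slack 23); assembly 213/213 (tight).
Slack constraints have shadow price 0 (complementary slackness).
The binding rows give the dual system: 5·y_carpentry + 4·y_assembly = 55 and 2·y_carpentry + 5·y_assembly = 30.5.
Solving: y_carpentry = 9, y_assembly = 2.5.
Shadow price of assembly = 2.5.

2.5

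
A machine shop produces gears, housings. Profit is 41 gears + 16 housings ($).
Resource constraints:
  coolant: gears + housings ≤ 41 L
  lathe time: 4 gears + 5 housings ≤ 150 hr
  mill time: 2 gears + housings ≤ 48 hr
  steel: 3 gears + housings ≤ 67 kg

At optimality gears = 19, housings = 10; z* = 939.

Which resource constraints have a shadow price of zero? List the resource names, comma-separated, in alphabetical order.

coolant, lathe time

coolant: 29/41 (slack 12)
lathe time: 126/150 (slack 24)
mill time: 48/48 (binding)
steel: 67/67 (binding)
By complementary slackness, a constraint with positive slack has shadow price 0 → coolant, lathe time.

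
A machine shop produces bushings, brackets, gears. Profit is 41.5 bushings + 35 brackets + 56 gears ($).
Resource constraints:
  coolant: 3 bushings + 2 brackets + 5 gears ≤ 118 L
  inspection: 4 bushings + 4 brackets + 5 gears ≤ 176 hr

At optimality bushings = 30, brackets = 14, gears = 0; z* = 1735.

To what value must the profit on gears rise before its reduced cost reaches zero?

Check each constraint at x*: coolant 118/118 (tight); inspection 176/176 (tight).
The binding rows give the dual system: 3·y_coolant + 4·y_inspection = 41.5 and 2·y_coolant + 4·y_inspection = 35.
Solving: y_coolant = 6.5, y_inspection = 5.5.
gears enters the basis when its profit ≥ yᵀa₃ = 6.5·5 + 5.5·5 = 60.

60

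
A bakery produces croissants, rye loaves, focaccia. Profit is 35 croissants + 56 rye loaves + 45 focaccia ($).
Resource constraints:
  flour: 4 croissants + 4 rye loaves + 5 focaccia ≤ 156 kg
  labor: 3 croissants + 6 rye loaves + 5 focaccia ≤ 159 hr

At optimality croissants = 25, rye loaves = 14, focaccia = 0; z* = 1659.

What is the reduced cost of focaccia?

-7.5

At the optimum: flour uses 156 of 156 (binding); labor uses 159 of 159 (binding).
From A_Bᵀ y = c: 4·y_flour + 3·y_labor = 35; 4·y_flour + 6·y_labor = 56.
This yields shadow prices y_flour = 3.5, y_labor = 7.
Reduced cost of focaccia: c₃ − yᵀa₃ = 45 − (3.5·5 + 7·5) = 45 − 52.5 = -7.5.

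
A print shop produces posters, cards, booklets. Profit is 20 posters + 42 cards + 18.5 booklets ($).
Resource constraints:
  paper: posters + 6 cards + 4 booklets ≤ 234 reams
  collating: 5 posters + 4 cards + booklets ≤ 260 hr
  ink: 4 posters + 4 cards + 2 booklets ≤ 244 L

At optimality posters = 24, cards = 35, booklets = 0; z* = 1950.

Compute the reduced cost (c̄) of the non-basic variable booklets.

-4.5

Check each constraint at x*: paper 234/234 (tight); collating 260/260 (tight); ink 236/244 (slack 8).
Since ink is not tight, its dual is 0.
From A_Bᵀ y = c: 1·y_paper + 5·y_collating = 20; 6·y_paper + 4·y_collating = 42.
→ y_paper = 5 and y_collating = 3.
Reduced cost of booklets: c₃ − yᵀa₃ = 18.5 − (5·4 + 3·1) = 18.5 − 23 = -4.5.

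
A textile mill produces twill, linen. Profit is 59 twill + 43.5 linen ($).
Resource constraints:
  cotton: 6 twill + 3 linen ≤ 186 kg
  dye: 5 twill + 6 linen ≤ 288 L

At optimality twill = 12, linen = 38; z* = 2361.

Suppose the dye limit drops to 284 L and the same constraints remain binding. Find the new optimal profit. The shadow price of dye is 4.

2345

Δb = -4, so new z* = 2361 + (4)·(-4) = 2361 − 16 = 2345.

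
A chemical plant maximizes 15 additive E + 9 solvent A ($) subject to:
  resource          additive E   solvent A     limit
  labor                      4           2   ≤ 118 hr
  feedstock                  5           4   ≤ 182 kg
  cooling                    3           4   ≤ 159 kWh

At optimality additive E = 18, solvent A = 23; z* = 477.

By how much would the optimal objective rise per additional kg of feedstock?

1

Binding: labor and feedstock. Non-binding: cooling (13 unused).
By complementary slackness, y = 0 for the non-binding constraint.
Dual feasibility on the basic columns requires 4·y_labor + 5·y_feedstock = 15, 2·y_labor + 4·y_feedstock = 9.
This yields shadow prices y_labor = 2.5, y_feedstock = 1.
Shadow price of feedstock = 1.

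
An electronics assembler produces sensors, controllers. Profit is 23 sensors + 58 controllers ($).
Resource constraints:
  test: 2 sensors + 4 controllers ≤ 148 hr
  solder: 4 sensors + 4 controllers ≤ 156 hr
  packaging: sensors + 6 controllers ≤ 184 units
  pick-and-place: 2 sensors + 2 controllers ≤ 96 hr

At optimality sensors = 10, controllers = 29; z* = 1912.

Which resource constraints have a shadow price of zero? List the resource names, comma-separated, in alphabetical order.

pick-and-place, test

test: 136/148 (slack 12)
solder: 156/156 (binding)
packaging: 184/184 (binding)
pick-and-place: 78/96 (slack 18)
By complementary slackness, a constraint with positive slack has shadow price 0 → pick-and-place, test.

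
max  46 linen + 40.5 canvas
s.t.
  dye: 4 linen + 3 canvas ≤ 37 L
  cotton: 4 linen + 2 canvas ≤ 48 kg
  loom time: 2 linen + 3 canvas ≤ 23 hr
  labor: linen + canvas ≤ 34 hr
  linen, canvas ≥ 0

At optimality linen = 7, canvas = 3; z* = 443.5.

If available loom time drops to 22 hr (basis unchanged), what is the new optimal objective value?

At the optimum: dye uses 37 of 37 (binding); cotton uses 34 of 48 (slack = 14); loom time uses 23 of 23 (binding); labor uses 10 of 34 (slack = 24).
Since cotton, labor are not tight, their duals are 0.
From A_Bᵀ y = c: 4·y_dye + 2·y_loom time = 46; 3·y_dye + 3·y_loom time = 40.5.
→ y_dye = 9.5 and y_loom time = 4.
Δz = y_loom time·Δb = 4 × (-1) = -4, so new z* = 443.5 − 4 = 439.5.

439.5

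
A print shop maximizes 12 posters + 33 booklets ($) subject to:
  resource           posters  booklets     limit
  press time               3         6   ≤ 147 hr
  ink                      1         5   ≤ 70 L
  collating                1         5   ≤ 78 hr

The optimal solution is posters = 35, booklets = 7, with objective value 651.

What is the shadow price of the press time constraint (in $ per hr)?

Binding: press time and ink. Non-binding: collating (8 unused).
Since collating is not tight, its dual is 0.
Dual feasibility on the basic columns requires 3·y_press time + 1·y_ink = 12, 6·y_press time + 5·y_ink = 33.
→ y_press time = 3 and y_ink = 3.
Shadow price of press time = 3.

3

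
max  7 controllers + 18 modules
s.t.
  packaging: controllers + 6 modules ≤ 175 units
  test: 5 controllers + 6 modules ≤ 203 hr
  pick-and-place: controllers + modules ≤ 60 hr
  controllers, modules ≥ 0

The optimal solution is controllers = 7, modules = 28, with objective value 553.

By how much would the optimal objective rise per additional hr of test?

At the optimum: packaging uses 175 of 175 (binding); test uses 203 of 203 (binding); pick-and-place uses 35 of 60 (slack = 25).
By complementary slackness, y = 0 for the non-binding constraint.
From A_Bᵀ y = c: 1·y_packaging + 5·y_test = 7; 6·y_packaging + 6·y_test = 18.
→ y_packaging = 2 and y_test = 1.
Shadow price of test = 1.

1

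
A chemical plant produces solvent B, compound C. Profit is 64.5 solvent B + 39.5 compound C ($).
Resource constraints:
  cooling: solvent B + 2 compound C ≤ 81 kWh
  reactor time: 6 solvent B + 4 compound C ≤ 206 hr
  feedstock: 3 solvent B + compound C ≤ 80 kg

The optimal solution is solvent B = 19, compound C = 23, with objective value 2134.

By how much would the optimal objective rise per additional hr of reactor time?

9

Binding: reactor time and feedstock. Non-binding: cooling (16 unused).
Slack constraints have shadow price 0 (complementary slackness).
From A_Bᵀ y = c: 6·y_reactor time + 3·y_feedstock = 64.5; 4·y_reactor time + 1·y_feedstock = 39.5.
→ y_reactor time = 9 and y_feedstock = 3.5.
Shadow price of reactor time = 9.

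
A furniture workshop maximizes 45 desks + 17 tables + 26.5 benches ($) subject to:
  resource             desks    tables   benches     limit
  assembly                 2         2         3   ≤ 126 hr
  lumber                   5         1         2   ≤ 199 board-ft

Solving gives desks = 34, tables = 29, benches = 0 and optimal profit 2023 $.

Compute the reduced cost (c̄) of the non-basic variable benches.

-2.5

At the optimum: assembly uses 126 of 126 (binding); lumber uses 199 of 199 (binding).
Dual feasibility on the basic columns requires 2·y_assembly + 5·y_lumber = 45, 2·y_assembly + 1·y_lumber = 17.
→ y_assembly = 5 and y_lumber = 7.
Reduced cost of benches: c₃ − yᵀa₃ = 26.5 − (5·3 + 7·2) = 26.5 − 29 = -2.5.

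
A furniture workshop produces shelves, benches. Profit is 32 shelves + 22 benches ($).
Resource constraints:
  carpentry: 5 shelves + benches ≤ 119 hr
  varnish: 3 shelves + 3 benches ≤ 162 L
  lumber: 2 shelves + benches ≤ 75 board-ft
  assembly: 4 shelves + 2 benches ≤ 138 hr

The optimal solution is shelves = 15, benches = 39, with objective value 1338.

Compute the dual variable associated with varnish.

4

Binding: varnish and assembly. Non-binding: carpentry (5 unused), lumber (6 unused).
By complementary slackness, y = 0 for the non-binding constraints.
Dual feasibility on the basic columns requires 3·y_varnish + 4·y_assembly = 32, 3·y_varnish + 2·y_assembly = 22.
→ y_varnish = 4 and y_assembly = 5.
Shadow price of varnish = 4.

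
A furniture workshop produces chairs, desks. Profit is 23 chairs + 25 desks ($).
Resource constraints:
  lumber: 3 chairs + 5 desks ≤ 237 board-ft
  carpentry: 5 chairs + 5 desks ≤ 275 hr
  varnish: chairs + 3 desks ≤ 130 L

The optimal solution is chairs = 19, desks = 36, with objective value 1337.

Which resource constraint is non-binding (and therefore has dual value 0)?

varnish

lumber: 237/237 (binding)
carpentry: 275/275 (binding)
varnish: 127/130 (slack 3)
By complementary slackness, a constraint with positive slack has shadow price 0 → varnish.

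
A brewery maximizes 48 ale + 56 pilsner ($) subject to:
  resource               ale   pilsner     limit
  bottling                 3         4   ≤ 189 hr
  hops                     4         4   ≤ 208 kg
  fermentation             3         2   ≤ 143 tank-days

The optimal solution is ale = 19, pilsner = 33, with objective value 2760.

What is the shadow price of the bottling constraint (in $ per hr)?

At the optimum: bottling uses 189 of 189 (binding); hops uses 208 of 208 (binding); fermentation uses 123 of 143 (slack = 20).
Since fermentation is not tight, its dual is 0.
Dual feasibility on the basic columns requires 3·y_bottling + 4·y_hops = 48, 4·y_bottling + 4·y_hops = 56.
→ y_bottling = 8 and y_hops = 6.
Shadow price of bottling = 8.

8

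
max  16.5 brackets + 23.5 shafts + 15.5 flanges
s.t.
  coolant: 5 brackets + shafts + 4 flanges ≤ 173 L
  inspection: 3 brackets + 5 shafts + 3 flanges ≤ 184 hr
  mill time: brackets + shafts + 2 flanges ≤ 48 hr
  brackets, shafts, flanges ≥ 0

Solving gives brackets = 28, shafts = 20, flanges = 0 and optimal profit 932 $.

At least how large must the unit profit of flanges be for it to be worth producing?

22.5

At the optimum: coolant uses 160 of 173 (slack = 13); inspection uses 184 of 184 (binding); mill time uses 48 of 48 (binding).
Since coolant is not tight, its dual is 0.
From A_Bᵀ y = c: 3·y_inspection + 1·y_mill time = 16.5; 5·y_inspection + 1·y_mill time = 23.5.
Solving: y_inspection = 3.5, y_mill time = 6.
flanges enters the basis when its profit ≥ yᵀa₃ = 3.5·3 + 6·2 = 22.5.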